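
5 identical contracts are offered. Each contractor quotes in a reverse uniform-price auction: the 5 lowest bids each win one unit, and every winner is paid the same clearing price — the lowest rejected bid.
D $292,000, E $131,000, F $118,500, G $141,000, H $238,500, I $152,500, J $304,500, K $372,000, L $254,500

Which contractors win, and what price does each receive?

F, E, G, I, H; each is paid $254,500

Ordering the bids: 118,500 (F), 131,000 (E), 141,000 (G), 152,500 (I), 238,500 (H), 254,500 (L), 292,000 (D), …
Lowest 5: F, E, G, I, H.
First losing bid is L's $254,500, which sets the uniform price.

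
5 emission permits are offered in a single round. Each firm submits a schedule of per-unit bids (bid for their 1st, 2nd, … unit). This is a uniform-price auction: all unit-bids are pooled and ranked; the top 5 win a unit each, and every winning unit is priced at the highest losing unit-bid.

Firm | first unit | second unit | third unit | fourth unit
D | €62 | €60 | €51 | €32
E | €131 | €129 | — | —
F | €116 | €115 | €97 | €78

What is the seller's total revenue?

Total revenue: €390

Pooled unit-bids ranked (top 5): 131 (E-1), 129 (E-2), 116 (F-1), 115 (F-2), 97 (F-3)
Highest rejected unit-bid = €78.
Allocation: E 2, F 3. Every unit priced at €78.
Revenue = 5 × 78 = €390.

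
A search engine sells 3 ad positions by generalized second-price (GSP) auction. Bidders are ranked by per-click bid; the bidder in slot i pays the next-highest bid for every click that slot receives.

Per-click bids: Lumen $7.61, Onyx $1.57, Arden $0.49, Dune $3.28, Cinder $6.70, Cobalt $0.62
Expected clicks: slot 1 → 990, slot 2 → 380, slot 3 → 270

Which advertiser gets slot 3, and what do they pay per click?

Dune; $1.57 per click

Sorting advertisers: $7.61 (Lumen) > $6.70 (Cinder) > $3.28 (Dune) > $1.57 (Onyx) > …
Slot 3 goes to the third-ranked bidder, Dune, who pays the next bid down: $1.57/click.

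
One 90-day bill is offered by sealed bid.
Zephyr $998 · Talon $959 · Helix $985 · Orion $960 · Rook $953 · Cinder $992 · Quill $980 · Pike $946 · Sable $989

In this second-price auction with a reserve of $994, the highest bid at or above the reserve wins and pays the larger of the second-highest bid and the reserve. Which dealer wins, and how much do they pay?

Second-price auction with a reserve of $994: the highest bid at or above the reserve wins and pays the larger of the second-highest bid and the reserve.
Bids ranked: 998 (Zephyr) > 992 (Cinder) > 989 (Sable) > 985 (Helix) > 980 (Quill) > 960 (Orion) > …
Highest eligible bid: Zephyr at $998.
max(second-highest $992, reserve $994) = $994.

Zephyr pays $994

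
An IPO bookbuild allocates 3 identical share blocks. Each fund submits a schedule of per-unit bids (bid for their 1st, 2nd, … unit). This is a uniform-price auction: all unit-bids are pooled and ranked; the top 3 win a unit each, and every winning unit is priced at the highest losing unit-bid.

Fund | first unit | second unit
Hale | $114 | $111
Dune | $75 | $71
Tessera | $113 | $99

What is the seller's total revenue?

Total revenue: $297

Pooled unit-bids ranked (top 3): 114 (Hale-1), 113 (Tessera-1), 111 (Hale-2)
The (k+1)-th unit-bid is $99.
Allocation: Hale 2, Tessera 1. Every unit priced at $99.
Revenue = 3 × 99 = $297.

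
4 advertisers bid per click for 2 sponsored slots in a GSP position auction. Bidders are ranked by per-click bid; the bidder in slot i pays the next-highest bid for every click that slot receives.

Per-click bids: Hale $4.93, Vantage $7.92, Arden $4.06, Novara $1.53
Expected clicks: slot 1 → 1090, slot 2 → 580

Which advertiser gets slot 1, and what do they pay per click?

Vantage; $4.93 per click

Per-click bids in order: $7.92 (Vantage) > $4.93 (Hale) > $4.06 (Arden) > …
Slot 1 goes to the first-ranked bidder, Vantage, who pays the next bid down: $4.93/click.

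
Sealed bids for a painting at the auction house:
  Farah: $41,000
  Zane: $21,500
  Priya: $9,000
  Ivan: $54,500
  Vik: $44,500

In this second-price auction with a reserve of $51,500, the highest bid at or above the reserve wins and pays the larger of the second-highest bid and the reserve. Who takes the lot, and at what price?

Ivan pays $51,500

Bids ranked: 54,500 (Ivan) > 44,500 (Vik) > 41,000 (Farah) > 21,500 (Zane) > 9,000 (Priya)
Ivan has the top bid at or above the reserve ($54,500).
max(second-highest $44,500, reserve $51,500) = $51,500.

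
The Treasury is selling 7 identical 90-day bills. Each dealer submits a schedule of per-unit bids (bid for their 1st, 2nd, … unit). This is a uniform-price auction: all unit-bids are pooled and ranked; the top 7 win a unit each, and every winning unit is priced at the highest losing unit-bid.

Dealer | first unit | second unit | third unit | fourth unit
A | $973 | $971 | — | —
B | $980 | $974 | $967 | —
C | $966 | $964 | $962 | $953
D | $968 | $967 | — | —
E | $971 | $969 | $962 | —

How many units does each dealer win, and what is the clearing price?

All unit-bids, highest first — top 7: 980 (B-1), 974 (B-2), 973 (A-1), 971 (A-2), 971 (E-1), 969 (E-2), 968 (D-1)
The (k+1)-th unit-bid is $967.
Allocation: A 2, B 2, D 1, E 2.

A 2, B 2, D 1, E 2; clearing price $967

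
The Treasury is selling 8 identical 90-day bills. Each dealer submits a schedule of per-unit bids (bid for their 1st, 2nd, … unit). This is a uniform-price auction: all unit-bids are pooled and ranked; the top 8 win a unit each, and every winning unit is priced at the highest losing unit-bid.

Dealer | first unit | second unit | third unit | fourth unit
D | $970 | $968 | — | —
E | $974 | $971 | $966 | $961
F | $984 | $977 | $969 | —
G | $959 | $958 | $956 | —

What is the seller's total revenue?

Total revenue: $7,688

Pooled unit-bids ranked (top 8): 984 (F-1), 977 (F-2), 974 (E-1), 971 (E-2), 970 (D-1), 969 (F-3), 968 (D-2), 966 (E-3)
First bid not allocated: $961.
Allocation: D 2, E 3, F 3. Every unit priced at $961.
Revenue = 8 × 961 = $7,688.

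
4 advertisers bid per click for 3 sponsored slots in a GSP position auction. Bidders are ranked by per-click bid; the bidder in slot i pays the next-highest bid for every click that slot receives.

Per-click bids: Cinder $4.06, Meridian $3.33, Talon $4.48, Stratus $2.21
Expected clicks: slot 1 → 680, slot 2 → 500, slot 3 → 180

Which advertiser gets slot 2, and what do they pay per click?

Ranked by bid: $4.48 (Talon) > $4.06 (Cinder) > $3.33 (Meridian) > $2.21 (Stratus)
Slot 2 goes to the second-ranked bidder, Cinder, who pays the next bid down: $3.33/click.

Cinder; $3.33 per click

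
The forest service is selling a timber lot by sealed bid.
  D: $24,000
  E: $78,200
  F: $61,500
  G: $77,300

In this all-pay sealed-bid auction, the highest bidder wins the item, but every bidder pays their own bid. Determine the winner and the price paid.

Bids in order: 78,200 (E) > 77,300 (G) > 61,500 (F) > 24,000 (D)
E is highest and takes the item; every bidder forfeits their bid.

E pays $78,200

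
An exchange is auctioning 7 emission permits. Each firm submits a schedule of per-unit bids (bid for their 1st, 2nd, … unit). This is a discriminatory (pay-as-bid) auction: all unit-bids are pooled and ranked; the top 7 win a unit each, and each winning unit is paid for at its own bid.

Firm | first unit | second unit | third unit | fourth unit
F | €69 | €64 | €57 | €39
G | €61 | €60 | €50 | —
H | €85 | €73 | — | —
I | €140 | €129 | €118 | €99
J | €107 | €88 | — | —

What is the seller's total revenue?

Total revenue: €766

Pooled unit-bids ranked (top 7): 140 (I-1), 129 (I-2), 118 (I-3), 107 (J-1), 99 (I-4), 88 (J-2), 85 (H-1)
Next rejected bid: €73 (not a price — pay-as-bid).
Each winning unit pays its own bid.
Revenue = 140 + 129 + 118 + 107 + 99 + 88 + 85 = €766.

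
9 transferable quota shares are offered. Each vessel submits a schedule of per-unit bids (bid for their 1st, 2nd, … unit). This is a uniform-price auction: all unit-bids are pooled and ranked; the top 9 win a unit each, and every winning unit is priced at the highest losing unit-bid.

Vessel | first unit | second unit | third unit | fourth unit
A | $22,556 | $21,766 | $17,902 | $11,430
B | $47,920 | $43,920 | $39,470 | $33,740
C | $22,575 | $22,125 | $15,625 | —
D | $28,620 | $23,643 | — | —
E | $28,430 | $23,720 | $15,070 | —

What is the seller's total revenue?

Total revenue: $203,004

All unit-bids, highest first — top 9: 47,920 (B-1), 43,920 (B-2), 39,470 (B-3), 33,740 (B-4), 28,620 (D-1), 28,430 (E-1), 23,720 (E-2), 23,643 (D-2), 22,575 (C-1)
Highest rejected unit-bid = $22,556.
Allocation: B 4, C 1, D 2, E 2. Every unit priced at $22,556.
Revenue = 9 × 22,556 = $203,004.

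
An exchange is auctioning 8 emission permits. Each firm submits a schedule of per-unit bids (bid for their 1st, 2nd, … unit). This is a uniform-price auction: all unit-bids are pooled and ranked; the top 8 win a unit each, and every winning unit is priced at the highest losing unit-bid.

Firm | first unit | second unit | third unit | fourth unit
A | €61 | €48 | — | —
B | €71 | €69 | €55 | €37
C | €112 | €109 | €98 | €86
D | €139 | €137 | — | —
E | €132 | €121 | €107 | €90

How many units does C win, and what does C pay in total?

All unit-bids, highest first — top 8: 139 (D-1), 137 (D-2), 132 (E-1), 121 (E-2), 112 (C-1), 109 (C-2), 107 (E-3), 98 (C-3)
First bid not allocated: €90.
C wins 3 unit(s) at €90 each.

C: 3 units, pays €270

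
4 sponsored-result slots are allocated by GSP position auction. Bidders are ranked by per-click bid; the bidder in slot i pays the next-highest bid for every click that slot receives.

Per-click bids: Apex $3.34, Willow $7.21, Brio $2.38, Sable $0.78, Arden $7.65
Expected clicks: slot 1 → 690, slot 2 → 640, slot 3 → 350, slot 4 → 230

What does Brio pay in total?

Brio pays $179.40

Sorting advertisers: $7.65 (Arden) > $7.21 (Willow) > $3.34 (Apex) > $2.38 (Brio) > $0.78 (Sable)
Brio holds slot 4 → pays next bid $0.78 × 230 clicks = $179.40.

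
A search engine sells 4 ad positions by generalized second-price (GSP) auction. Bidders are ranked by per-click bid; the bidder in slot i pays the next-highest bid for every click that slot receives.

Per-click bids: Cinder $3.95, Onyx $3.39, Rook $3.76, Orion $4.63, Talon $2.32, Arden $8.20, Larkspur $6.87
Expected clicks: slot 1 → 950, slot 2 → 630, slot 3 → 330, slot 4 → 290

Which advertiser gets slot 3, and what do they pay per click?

Orion; $3.95 per click

Per-click bids in order: $8.20 (Arden) > $6.87 (Larkspur) > $4.63 (Orion) > $3.95 (Cinder) > $3.76 (Rook) > …
Slot 3 goes to the third-ranked bidder, Orion, who pays the next bid down: $3.95/click.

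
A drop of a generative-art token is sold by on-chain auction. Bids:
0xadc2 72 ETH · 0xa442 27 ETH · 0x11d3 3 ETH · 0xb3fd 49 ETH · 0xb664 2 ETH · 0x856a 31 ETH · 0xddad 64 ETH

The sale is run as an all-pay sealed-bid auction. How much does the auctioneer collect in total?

Bids ranked: 72 (0xadc2) > 64 (0xddad) > 49 (0xb3fd) > 31 (0x856a) > 27 (0xa442) > 3 (0x11d3) > …
Every bidder forfeits their bid regardless of winning.
Revenue = 72 + 27 + 3 + 49 + 2 + 31 + 64 = 248 ETH.

Total revenue: 248 ETH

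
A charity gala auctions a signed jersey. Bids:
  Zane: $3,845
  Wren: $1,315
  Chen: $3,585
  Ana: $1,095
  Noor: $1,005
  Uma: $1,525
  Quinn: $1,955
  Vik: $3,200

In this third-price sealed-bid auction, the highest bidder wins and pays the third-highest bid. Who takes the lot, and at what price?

Zane pays $3,200

Bids in order: 3,845 (Zane) > 3,585 (Chen) > 3,200 (Vik) > 1,955 (Quinn) > 1,525 (Uma) > 1,315 (Wren) > …
Zane is highest; pays the third-highest bid, $3,200.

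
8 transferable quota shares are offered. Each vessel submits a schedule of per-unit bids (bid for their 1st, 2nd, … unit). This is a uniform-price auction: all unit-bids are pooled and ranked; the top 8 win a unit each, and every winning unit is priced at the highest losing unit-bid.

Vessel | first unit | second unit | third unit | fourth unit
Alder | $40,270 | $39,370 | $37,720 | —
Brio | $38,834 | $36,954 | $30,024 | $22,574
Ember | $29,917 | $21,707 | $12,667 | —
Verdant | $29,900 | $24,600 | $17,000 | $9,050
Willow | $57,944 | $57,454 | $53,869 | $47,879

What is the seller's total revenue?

Total revenue: $295,632

All unit-bids, highest first — top 8: 57,944 (Willow-1), 57,454 (Willow-2), 53,869 (Willow-3), 47,879 (Willow-4), 40,270 (Alder-1), 39,370 (Alder-2), 38,834 (Brio-1), 37,720 (Alder-3)
Highest rejected unit-bid = $36,954.
Allocation: Alder 3, Brio 1, Willow 4. Every unit priced at $36,954.
Revenue = 8 × 36,954 = $295,632.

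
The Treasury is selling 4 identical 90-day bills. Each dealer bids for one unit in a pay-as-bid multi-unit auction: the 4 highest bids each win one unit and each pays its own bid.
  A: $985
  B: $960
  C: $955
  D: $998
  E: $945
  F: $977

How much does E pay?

E pays $0

Sorting: 998 (D), 985 (A), 977 (F), 960 (B), 955 (C), 945 (E)
Top 4: D, A, F, B.
E does not win → $0.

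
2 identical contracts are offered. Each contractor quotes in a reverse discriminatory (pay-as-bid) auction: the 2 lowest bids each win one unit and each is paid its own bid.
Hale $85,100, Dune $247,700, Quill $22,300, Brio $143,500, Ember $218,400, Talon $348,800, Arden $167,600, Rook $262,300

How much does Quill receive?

Sorting: 22,300 (Quill), 85,100 (Hale), 143,500 (Brio), 167,600 (Arden), …
Lowest 2: Quill, Hale.
Quill wins → own bid $22,300.

Quill is paid $22,300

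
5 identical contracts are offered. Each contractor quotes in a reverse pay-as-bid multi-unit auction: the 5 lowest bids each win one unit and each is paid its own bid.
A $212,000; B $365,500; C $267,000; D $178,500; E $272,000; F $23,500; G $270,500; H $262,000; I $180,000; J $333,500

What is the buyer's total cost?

Ordering the bids: 23,500 (F), 178,500 (D), 180,000 (I), 212,000 (A), 262,000 (H), 267,000 (C), 270,500 (G), …
Lowest 5: F, D, I, A, H.
Total cost = 23,500 + 178,500 + 180,000 + 212,000 + 262,000 = $856,000.

Total cost: $856,000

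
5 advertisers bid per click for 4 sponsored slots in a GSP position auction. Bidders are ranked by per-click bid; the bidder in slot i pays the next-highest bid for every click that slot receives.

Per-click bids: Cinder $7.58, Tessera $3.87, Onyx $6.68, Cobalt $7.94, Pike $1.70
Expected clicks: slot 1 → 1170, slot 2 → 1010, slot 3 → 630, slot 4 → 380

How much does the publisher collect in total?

Sorting advertisers: $7.94 (Cobalt) > $7.58 (Cinder) > $6.68 (Onyx) > $3.87 (Tessera) > $1.70 (Pike)
Slot 1: Cobalt pays $7.58 × 1170 = $8868.60
Slot 2: Cinder pays $6.68 × 1010 = $6746.80
Slot 3: Onyx pays $3.87 × 630 = $2438.10
Slot 4: Tessera pays $1.70 × 380 = $646.00
Total = $18699.50

Total revenue: $18699.50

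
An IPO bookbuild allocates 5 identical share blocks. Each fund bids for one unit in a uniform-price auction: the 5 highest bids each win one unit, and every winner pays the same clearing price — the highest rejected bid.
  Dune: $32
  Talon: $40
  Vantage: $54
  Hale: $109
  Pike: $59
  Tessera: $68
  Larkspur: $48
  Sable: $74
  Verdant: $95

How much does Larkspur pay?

Larkspur pays $0

Ordering the bids: 109 (Hale), 95 (Verdant), 74 (Sable), 68 (Tessera), 59 (Pike), 54 (Vantage), 48 (Larkspur), …
The 5 highest are Hale, Verdant, Sable, Tessera, Pike.
Clearing price = highest rejected bid = $54.
Larkspur does not win → pays $0.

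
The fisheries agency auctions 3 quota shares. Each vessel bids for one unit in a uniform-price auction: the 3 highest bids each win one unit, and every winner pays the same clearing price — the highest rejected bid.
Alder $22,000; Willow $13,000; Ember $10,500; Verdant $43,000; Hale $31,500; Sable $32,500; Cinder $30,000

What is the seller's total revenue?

Ordering the bids: 43,000 (Verdant), 32,500 (Sable), 31,500 (Hale), 30,000 (Cinder), 22,000 (Alder), …
The 3 highest are Verdant, Sable, Hale.
Highest unsuccessful bid: $30,000 → clearing price.
Total revenue = 3 × $30,000 = $90,000.

Total revenue: $90,000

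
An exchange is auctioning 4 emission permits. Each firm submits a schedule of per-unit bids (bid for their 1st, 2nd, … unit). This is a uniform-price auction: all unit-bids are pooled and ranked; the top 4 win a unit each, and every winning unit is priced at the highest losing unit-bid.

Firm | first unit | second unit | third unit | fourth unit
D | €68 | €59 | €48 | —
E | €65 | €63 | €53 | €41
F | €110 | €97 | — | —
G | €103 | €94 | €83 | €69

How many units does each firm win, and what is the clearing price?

F 2, G 2; clearing price €83

Pooled unit-bids ranked (top 4): 110 (F-1), 103 (G-1), 97 (F-2), 94 (G-2)
First bid not allocated: €83.
Allocation: F 2, G 2.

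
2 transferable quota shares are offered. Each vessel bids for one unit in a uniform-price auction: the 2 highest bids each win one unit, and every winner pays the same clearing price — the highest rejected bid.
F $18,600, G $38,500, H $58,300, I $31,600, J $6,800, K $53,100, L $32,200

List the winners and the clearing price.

Bids ranked high→low: 58,300 (H), 53,100 (K), 38,500 (G), 32,200 (L), …
The 2 highest are H, K.
Highest unsuccessful bid: $38,500 → clearing price.

H, K; each pays $38,500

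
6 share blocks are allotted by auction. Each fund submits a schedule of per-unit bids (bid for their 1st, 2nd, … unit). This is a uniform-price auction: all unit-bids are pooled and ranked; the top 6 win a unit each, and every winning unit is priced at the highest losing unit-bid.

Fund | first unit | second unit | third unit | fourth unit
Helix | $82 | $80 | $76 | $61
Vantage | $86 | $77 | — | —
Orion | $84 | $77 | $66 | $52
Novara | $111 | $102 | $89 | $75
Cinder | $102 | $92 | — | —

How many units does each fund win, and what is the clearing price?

Merging the schedules and taking the best 6: 111 (Novara-1), 102 (Novara-2), 102 (Cinder-1), 92 (Cinder-2), 89 (Novara-3), 86 (Vantage-1)
Highest rejected unit-bid = $84.
Allocation: Cinder 2, Novara 3, Vantage 1.

Cinder 2, Novara 3, Vantage 1; clearing price $84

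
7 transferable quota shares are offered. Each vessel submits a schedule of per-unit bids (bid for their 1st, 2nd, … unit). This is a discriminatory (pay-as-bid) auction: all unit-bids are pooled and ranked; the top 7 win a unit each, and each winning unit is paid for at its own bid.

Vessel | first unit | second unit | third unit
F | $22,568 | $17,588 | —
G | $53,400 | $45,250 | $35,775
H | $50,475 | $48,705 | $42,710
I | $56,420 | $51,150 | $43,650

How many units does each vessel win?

G 2, H 2, I 3

Merging the schedules and taking the best 7: 56,420 (I-1), 53,400 (G-1), 51,150 (I-2), 50,475 (H-1), 48,705 (H-2), 45,250 (G-2), 43,650 (I-3)
Next rejected bid: $42,710 (not a price — pay-as-bid).
Allocation: G 2, H 2, I 3.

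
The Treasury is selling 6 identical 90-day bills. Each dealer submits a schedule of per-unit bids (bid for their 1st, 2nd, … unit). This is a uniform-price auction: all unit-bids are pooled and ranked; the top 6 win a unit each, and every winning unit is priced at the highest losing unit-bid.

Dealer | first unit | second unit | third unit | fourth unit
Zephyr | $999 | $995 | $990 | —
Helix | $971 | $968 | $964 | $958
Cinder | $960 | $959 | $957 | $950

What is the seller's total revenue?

Total revenue: $5,760

Merging the schedules and taking the best 6: 999 (Zephyr-1), 995 (Zephyr-2), 990 (Zephyr-3), 971 (Helix-1), 968 (Helix-2), 964 (Helix-3)
First bid not allocated: $960.
Allocation: Helix 3, Zephyr 3. Every unit priced at $960.
Revenue = 6 × 960 = $5,760.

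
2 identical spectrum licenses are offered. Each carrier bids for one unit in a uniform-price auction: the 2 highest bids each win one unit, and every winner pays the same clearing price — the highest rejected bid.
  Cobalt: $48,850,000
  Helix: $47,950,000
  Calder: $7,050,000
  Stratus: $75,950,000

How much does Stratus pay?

Ordering the bids: 75,950,000 (Stratus), 48,850,000 (Cobalt), 47,950,000 (Helix), 7,050,000 (Calder)
Winners (2 units): Stratus, Cobalt.
Highest unsuccessful bid: $47,950,000 → clearing price.
Stratus wins → pays $47,950,000.

Stratus pays $47,950,000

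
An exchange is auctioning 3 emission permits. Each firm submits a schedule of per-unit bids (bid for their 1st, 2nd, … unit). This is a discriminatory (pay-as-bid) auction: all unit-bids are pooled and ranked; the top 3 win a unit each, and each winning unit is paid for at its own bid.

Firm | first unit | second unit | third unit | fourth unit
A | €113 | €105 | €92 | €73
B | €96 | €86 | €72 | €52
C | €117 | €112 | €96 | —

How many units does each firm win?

Merging the schedules and taking the best 3: 117 (C-1), 113 (A-1), 112 (C-2)
Next rejected bid: €105 (not a price — pay-as-bid).
Allocation: A 1, C 2.

A 1, C 2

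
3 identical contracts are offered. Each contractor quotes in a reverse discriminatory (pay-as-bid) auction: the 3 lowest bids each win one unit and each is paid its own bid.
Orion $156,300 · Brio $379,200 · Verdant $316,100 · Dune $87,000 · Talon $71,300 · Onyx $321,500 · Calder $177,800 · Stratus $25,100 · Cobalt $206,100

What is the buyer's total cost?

Sorting: 25,100 (Stratus), 71,300 (Talon), 87,000 (Dune), 156,300 (Orion), 177,800 (Calder), …
The 3 lowest are Stratus, Talon, Dune.
Total cost = 25,100 + 71,300 + 87,000 = $183,400.

Total cost: $183,400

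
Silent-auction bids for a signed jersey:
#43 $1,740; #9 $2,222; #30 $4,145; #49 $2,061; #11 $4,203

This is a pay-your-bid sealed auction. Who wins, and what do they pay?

Pay-your-bid sealed auction: the highest bidder wins and pays their own bid.
Bids in order: 4,203 (#11) > 4,145 (#30) > 2,222 (#9) > 2,061 (#49) > 1,740 (#43)
#11 is highest → pays own bid, $4,203.

#11 pays $4,203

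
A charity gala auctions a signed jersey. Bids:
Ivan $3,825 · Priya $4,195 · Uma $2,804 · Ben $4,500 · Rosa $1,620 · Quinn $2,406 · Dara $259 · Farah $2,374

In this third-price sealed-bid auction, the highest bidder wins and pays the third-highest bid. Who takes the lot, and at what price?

Ben pays $3,825

Sorting bids: 4,500 (Ben) > 4,195 (Priya) > 3,825 (Ivan) > 2,804 (Uma) > 2,406 (Quinn) > 2,374 (Farah) > …
Ben is highest; pays the third-highest bid, $3,825.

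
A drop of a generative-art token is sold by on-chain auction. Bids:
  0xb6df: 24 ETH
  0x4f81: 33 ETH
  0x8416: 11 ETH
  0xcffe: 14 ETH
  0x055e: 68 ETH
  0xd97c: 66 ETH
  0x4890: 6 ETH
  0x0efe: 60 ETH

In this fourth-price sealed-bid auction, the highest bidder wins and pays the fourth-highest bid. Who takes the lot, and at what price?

Fourth-price sealed-bid auction: the highest bidder wins and pays the fourth-highest bid.
Bids in order: 68 (0x055e) > 66 (0xd97c) > 60 (0x0efe) > 33 (0x4f81) > 24 (0xb6df) > 14 (0xcffe) > …
0x055e is highest; pays the fourth-highest bid, 33 ETH.

0x055e pays 33 ETH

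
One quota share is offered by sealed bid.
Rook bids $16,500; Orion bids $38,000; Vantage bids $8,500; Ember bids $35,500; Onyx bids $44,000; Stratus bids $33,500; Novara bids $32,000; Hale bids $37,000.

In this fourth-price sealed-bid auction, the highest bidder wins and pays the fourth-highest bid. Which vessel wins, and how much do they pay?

Onyx pays $35,500

Fourth-price sealed-bid auction: the highest bidder wins and pays the fourth-highest bid.
Bids in order: 44,000 (Onyx) > 38,000 (Orion) > 37,000 (Hale) > 35,500 (Ember) > 33,500 (Stratus) > 32,000 (Novara) > …
Onyx is highest; pays the fourth-highest bid, $35,500.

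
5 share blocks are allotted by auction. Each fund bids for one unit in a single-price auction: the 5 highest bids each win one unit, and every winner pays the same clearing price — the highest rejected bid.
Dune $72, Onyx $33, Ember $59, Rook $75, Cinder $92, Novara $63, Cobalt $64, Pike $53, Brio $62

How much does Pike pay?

Bids ranked high→low: 92 (Cinder), 75 (Rook), 72 (Dune), 64 (Cobalt), 63 (Novara), 62 (Brio), 59 (Ember), …
Winners (5 units): Cinder, Rook, Dune, Cobalt, Novara.
Clearing price = highest rejected bid = $62.
Pike does not win → pays $0.

Pike pays $0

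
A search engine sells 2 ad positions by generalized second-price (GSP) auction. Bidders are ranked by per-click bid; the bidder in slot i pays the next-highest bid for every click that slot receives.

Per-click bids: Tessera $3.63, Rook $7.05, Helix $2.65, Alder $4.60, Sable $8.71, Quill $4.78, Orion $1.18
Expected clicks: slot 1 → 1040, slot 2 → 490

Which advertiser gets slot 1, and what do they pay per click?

Sable; $7.05 per click

Sorting advertisers: $8.71 (Sable) > $7.05 (Rook) > $4.78 (Quill) > …
Slot 1 goes to the first-ranked bidder, Sable, who pays the next bid down: $7.05/click.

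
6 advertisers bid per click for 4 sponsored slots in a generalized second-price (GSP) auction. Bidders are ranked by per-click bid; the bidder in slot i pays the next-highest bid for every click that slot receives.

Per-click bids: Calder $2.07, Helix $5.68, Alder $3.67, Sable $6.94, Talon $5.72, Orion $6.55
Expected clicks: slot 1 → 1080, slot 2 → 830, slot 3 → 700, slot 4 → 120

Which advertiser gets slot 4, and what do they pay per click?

Ranked by bid: $6.94 (Sable) > $6.55 (Orion) > $5.72 (Talon) > $5.68 (Helix) > $3.67 (Alder) > …
Slot 4 goes to the fourth-ranked bidder, Helix, who pays the next bid down: $3.67/click.

Helix; $3.67 per click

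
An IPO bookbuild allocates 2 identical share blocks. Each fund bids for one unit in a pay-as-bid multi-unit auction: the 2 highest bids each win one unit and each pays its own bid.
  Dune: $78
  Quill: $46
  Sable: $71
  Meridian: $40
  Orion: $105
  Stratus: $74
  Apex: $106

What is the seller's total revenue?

Ordering the bids: 106 (Apex), 105 (Orion), 78 (Dune), 74 (Stratus), …
Winners (2 units): Apex, Orion.
Total revenue = 106 + 105 = $211.

Total revenue: $211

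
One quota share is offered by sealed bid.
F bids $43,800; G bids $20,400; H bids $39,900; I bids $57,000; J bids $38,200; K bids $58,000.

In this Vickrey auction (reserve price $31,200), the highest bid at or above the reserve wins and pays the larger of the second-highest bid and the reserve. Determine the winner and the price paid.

Rule: the highest bid at or above the reserve wins and pays the larger of the second-highest bid and the reserve.
Bids ranked: 58,000 (K) > 57,000 (I) > 43,800 (F) > 39,900 (H) > 38,200 (J) > 20,400 (G)
Highest eligible bid: K at $58,000.
Second-highest bid $57,000 exceeds the reserve $31,200 → payment $57,000.

K pays $57,000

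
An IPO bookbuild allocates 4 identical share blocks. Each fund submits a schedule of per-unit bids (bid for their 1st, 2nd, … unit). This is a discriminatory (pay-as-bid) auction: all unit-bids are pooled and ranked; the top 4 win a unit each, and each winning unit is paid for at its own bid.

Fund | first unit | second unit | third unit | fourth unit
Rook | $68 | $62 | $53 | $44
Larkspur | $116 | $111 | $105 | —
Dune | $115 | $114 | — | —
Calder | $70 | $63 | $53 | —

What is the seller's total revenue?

Total revenue: $456

Pooled unit-bids ranked (top 4): 116 (Larkspur-1), 115 (Dune-1), 114 (Dune-2), 111 (Larkspur-2)
Next rejected bid: $105 (not a price — pay-as-bid).
Each winning unit pays its own bid.
Revenue = 116 + 115 + 114 + 111 = $456.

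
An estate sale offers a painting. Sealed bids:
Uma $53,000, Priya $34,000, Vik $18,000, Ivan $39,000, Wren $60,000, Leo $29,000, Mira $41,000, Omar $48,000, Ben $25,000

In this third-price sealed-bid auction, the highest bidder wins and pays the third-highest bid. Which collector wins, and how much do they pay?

Bids ranked: 60,000 (Wren) > 53,000 (Uma) > 48,000 (Omar) > 41,000 (Mira) > 39,000 (Ivan) > 34,000 (Priya) > …
Wren is highest; pays the third-highest bid, $48,000.

Wren pays $48,000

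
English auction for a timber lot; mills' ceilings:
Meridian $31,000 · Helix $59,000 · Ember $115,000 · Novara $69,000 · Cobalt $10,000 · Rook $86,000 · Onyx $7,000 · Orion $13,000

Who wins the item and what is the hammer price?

Ember wins at $86,000

Limits in order: 115,000 (Ember) > 86,000 (Rook) > 69,000 (Novara) > 59,000 (Helix) > 31,000 (Meridian) > 13,000 (Orion) > …
Once the price passes $86,000, only Ember is left; the hammer falls at Rook's limit of $86,000.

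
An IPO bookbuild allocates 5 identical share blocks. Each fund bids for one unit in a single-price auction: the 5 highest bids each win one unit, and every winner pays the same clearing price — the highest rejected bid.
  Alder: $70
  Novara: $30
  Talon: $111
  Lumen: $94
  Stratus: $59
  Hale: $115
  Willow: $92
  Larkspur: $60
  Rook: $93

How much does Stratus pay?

Stratus pays $0

Sorting: 115 (Hale), 111 (Talon), 94 (Lumen), 93 (Rook), 92 (Willow), 70 (Alder), 60 (Larkspur), …
Top 5: Hale, Talon, Lumen, Rook, Willow.
Highest unsuccessful bid: $70 → clearing price.
Stratus does not win → pays $0.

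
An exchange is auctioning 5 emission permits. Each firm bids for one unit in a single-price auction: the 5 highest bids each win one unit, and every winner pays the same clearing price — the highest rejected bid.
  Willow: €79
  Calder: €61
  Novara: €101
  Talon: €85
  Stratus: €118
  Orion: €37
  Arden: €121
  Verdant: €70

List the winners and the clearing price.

Arden, Stratus, Novara, Talon, Willow; each pays €70

Bids ranked high→low: 121 (Arden), 118 (Stratus), 101 (Novara), 85 (Talon), 79 (Willow), 70 (Verdant), 61 (Calder), …
The 5 highest are Arden, Stratus, Novara, Talon, Willow.
Highest unsuccessful bid: €70 → clearing price.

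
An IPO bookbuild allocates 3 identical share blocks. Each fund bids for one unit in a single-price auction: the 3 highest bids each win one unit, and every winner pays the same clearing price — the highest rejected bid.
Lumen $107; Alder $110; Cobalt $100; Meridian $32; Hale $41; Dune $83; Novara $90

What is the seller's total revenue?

Sorting: 110 (Alder), 107 (Lumen), 100 (Cobalt), 90 (Novara), 83 (Dune), …
The 3 highest are Alder, Lumen, Cobalt.
First losing bid is Novara's $90, which sets the uniform price.
Total revenue = 3 × $90 = $270.

Total revenue: $270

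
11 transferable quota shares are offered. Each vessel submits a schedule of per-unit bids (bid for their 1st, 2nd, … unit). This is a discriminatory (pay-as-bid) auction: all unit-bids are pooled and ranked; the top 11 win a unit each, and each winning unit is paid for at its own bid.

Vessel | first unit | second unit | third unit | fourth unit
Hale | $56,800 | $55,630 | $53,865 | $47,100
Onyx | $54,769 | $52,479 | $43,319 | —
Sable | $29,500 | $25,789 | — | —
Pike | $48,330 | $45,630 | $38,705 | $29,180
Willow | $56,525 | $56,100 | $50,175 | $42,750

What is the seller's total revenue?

Pooled unit-bids ranked (top 11): 56,800 (Hale-1), 56,525 (Willow-1), 56,100 (Willow-2), 55,630 (Hale-2), 54,769 (Onyx-1), 53,865 (Hale-3), 52,479 (Onyx-2), 50,175 (Willow-3), 48,330 (Pike-1), 47,100 (Hale-4), 45,630 (Pike-2)
Next rejected bid: $43,319 (not a price — pay-as-bid).
Each winning unit pays its own bid.
Revenue = 56,800 + 56,525 + 56,100 + 55,630 + 54,769 + 53,865 + 52,479 + 50,175 + 48,330 + 47,100 + 45,630 = $577,403.

Total revenue: $577,403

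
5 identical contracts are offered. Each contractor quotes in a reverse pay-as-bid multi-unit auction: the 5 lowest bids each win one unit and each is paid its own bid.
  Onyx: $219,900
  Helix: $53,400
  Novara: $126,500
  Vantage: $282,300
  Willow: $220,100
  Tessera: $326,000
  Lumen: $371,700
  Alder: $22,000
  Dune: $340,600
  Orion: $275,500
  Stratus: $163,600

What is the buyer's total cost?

Bids ranked low→high: 22,000 (Alder), 53,400 (Helix), 126,500 (Novara), 163,600 (Stratus), 219,900 (Onyx), 220,100 (Willow), 275,500 (Orion), …
The 5 lowest are Alder, Helix, Novara, Stratus, Onyx.
Total cost = 22,000 + 53,400 + 126,500 + 163,600 + 219,900 = $585,400.

Total cost: $585,400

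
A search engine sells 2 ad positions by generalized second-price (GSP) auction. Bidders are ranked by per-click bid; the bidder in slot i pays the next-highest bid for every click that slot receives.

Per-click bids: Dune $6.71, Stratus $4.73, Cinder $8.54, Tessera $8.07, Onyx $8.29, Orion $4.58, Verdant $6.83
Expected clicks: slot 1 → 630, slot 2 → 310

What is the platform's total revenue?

Total revenue: $7724.40

Sorting advertisers: $8.54 (Cinder) > $8.29 (Onyx) > $8.07 (Tessera) > …
Slot 1: Cinder pays $8.29 × 630 = $5222.70
Slot 2: Onyx pays $8.07 × 310 = $2501.70
Total = $7724.40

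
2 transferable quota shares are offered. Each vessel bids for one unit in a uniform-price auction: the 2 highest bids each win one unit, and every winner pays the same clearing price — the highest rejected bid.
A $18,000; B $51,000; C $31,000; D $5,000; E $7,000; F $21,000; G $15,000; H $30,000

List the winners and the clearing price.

Bids ranked high→low: 51,000 (B), 31,000 (C), 30,000 (H), 21,000 (F), …
Top 2: B, C.
Highest unsuccessful bid: $30,000 → clearing price.

B, C; each pays $30,000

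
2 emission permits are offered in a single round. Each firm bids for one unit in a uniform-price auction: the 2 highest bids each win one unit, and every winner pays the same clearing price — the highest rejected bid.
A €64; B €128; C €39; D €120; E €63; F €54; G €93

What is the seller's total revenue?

Total revenue: €186

Ordering the bids: 128 (B), 120 (D), 93 (G), 64 (A), …
Top 2: B, D.
First losing bid is G's €93, which sets the uniform price.
Total revenue = 2 × €93 = €186.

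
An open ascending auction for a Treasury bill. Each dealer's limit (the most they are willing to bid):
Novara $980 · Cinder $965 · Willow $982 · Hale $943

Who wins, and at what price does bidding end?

Willow wins at $980

Sorting limits: 982 (Willow) > 980 (Novara) > 965 (Cinder) > 943 (Hale)
Once the price passes $980, only Willow is left; the hammer falls at Novara's limit of $980.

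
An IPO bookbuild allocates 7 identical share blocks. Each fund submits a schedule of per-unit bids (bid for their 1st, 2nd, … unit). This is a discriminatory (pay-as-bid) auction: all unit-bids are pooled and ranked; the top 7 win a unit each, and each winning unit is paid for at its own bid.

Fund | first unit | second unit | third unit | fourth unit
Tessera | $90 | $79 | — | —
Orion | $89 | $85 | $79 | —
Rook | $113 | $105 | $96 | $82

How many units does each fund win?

Orion 2, Rook 4, Tessera 1

Pooled unit-bids ranked (top 7): 113 (Rook-1), 105 (Rook-2), 96 (Rook-3), 90 (Tessera-1), 89 (Orion-1), 85 (Orion-2), 82 (Rook-4)
Next rejected bid: $79 (not a price — pay-as-bid).
Allocation: Orion 2, Rook 4, Tessera 1.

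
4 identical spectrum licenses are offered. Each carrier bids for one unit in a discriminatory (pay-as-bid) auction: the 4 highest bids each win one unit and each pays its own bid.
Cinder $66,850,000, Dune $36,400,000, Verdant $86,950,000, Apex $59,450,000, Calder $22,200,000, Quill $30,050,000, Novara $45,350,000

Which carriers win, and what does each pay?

Verdant $86,950,000, Cinder $66,850,000, Apex $59,450,000, Novara $45,350,000

Sorting: 86,950,000 (Verdant), 66,850,000 (Cinder), 59,450,000 (Apex), 45,350,000 (Novara), 36,400,000 (Dune), 30,050,000 (Quill), …
Top 4: Verdant, Cinder, Apex, Novara.
Each winner pays its own bid: Verdant $86,950,000, Cinder $66,850,000, Apex $59,450,000, Novara $45,350,000.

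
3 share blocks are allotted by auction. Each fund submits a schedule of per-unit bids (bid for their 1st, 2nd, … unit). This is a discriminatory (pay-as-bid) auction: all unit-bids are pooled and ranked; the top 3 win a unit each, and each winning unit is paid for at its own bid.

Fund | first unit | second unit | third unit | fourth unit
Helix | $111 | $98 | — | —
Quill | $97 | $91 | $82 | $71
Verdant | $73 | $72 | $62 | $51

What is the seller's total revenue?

Total revenue: $306

All unit-bids, highest first — top 3: 111 (Helix-1), 98 (Helix-2), 97 (Quill-1)
Next rejected bid: $91 (not a price — pay-as-bid).
Each winning unit pays its own bid.
Revenue = 111 + 98 + 97 = $306.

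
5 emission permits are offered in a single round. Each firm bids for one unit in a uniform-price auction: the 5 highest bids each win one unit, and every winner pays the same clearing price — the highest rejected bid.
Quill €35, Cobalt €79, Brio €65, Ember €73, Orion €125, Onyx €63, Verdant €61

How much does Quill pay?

Bids ranked high→low: 125 (Orion), 79 (Cobalt), 73 (Ember), 65 (Brio), 63 (Onyx), 61 (Verdant), 35 (Quill)
The 5 highest are Orion, Cobalt, Ember, Brio, Onyx.
First losing bid is Verdant's €61, which sets the uniform price.
Quill does not win → pays €0.

Quill pays €0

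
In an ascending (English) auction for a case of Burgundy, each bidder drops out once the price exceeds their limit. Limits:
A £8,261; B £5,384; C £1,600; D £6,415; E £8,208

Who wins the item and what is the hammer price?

A wins at £8,208

Limits in order: 8,261 (A) > 8,208 (E) > 6,415 (D) > 5,384 (B) > 1,600 (C)
E is the last rival to drop out, at £8,208; A remains and wins at that price.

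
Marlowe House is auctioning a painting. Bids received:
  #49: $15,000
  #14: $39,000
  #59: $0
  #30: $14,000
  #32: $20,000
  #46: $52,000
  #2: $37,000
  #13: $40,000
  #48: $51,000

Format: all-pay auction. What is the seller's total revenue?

Rule: the highest bidder wins the item, but every bidder pays their own bid.
Sorting bids: 52,000 (#46) > 51,000 (#48) > 40,000 (#13) > 39,000 (#14) > 37,000 (#2) > 20,000 (#32) > …
#46 wins with the top bid; all bids are sunk regardless.
Every bidder forfeits their bid regardless of winning.
Revenue = 15,000 + 39,000 + 0 + 14,000 + 20,000 + 52,000 + 37,000 + 40,000 + 51,000 = $268,000.

Total revenue: $268,000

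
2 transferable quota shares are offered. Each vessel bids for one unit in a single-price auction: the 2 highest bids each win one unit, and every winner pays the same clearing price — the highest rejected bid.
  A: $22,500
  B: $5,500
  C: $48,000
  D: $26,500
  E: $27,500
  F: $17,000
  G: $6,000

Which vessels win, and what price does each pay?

Sorting: 48,000 (C), 27,500 (E), 26,500 (D), 22,500 (A), …
Top 2: C, E.
First losing bid is D's $26,500, which sets the uniform price.

C, E; each pays $26,500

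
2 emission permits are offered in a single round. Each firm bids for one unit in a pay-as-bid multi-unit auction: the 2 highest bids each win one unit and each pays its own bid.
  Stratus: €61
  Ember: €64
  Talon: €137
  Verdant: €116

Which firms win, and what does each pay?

Ordering the bids: 137 (Talon), 116 (Verdant), 64 (Ember), 61 (Stratus)
Top 2: Talon, Verdant.
Each winner pays its own bid: Talon €137, Verdant €116.

Talon €137, Verdant €116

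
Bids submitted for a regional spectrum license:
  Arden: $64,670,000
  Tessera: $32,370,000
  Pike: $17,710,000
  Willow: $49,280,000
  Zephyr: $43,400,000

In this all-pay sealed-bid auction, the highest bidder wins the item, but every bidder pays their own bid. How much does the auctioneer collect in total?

Total revenue: $207,430,000

Sorting bids: 64,670,000 (Arden) > 49,280,000 (Willow) > 43,400,000 (Zephyr) > 32,370,000 (Tessera) > 17,710,000 (Pike)
Arden wins with the top bid; all bids are sunk regardless.
Every bidder forfeits their bid regardless of winning.
Revenue = 64,670,000 + 32,370,000 + 17,710,000 + 49,280,000 + 43,400,000 = $207,430,000.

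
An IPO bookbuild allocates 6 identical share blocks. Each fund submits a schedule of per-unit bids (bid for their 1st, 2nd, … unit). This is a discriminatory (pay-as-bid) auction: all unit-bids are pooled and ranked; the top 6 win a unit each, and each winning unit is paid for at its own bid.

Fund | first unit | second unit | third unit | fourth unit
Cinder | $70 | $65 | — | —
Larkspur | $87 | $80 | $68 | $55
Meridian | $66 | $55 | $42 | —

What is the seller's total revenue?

Pooled unit-bids ranked (top 6): 87 (Larkspur-1), 80 (Larkspur-2), 70 (Cinder-1), 68 (Larkspur-3), 66 (Meridian-1), 65 (Cinder-2)
Next rejected bid: $55 (not a price — pay-as-bid).
Each winning unit pays its own bid.
Revenue = 87 + 80 + 70 + 68 + 66 + 65 = $436.

Total revenue: $436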